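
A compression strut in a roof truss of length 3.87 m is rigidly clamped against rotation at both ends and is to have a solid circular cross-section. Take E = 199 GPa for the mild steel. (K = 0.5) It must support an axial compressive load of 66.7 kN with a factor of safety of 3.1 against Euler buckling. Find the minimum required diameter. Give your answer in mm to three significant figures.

Required P_cr = n·P = 3.1 × 66.7 = 206.8 kN
L_e = K·L = 0.5 × 3.87 = 1.935 m
Required I = P_cr·L_e²/(π²E) = 2.068×10^5 × 1.935² / (π² × 1.99×10^11) = 3.942×10^-7 m⁴
I_req = 3.942×10^5 mm⁴
Solid circle: I = πd⁴/64  ⇒  d = (64I/π)^(1/4) = (64×3.942×10^5/π)^(1/4) = 53.2 mm

d ≈ 53.2 mm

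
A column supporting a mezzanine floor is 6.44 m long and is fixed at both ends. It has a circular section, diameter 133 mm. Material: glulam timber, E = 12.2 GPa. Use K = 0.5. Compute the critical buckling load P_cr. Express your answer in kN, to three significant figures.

P_cr ≈ 178 kN

I = πd⁴/64 = π×133⁴/64 = 1.536×10^7 mm⁴
I = 1.536×10^7 mm⁴ = 1.536×10^-5 m⁴
Effective length L_e = K·L = 0.5 × 6.44 = 3.220 m
P_cr = π²EI / L_e² = π² × 12.2×10⁹ × 1.536×10^-5 / 3.220² = 1.784×10^5 N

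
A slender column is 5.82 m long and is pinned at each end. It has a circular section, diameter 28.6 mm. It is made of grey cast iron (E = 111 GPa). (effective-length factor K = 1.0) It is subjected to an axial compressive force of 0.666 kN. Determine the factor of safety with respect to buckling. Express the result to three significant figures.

n ≈ 1.59

I = πd⁴/64 = π×28.6⁴/64 = 3.284×10^4 mm⁴
I = 3.284×10^4 mm⁴ = 3.284×10^-8 m⁴
Effective length L_e = K·L = 1 × 5.82 = 5.820 m
P_cr = π²EI / L_e² = π² × 111×10⁹ × 3.284×10^-8 / 5.820² = 1.062×10^3 N
Factor of safety n = P_cr / P = 1.0622 / 0.666 = 1.59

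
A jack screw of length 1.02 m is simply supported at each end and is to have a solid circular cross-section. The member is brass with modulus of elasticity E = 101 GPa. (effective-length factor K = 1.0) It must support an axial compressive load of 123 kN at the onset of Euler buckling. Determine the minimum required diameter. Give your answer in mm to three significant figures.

d ≈ 40.2 mm

L_e = K·L = 1 × 1.02 = 1.020 m
Required I = P_cr·L_e²/(π²E) = 1.230×10^5 × 1.020² / (π² × 1.01×10^11) = 1.284×10^-7 m⁴
I_req = 1.284×10^5 mm⁴
Solid circle: I = πd⁴/64  ⇒  d = (64I/π)^(1/4) = (64×1.284×10^5/π)^(1/4) = 40.2 mm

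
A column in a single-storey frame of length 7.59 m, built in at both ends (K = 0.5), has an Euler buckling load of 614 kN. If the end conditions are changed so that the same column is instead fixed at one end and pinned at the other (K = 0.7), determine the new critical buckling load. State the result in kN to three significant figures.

P_cr ≈ 313 kN

P_cr ∝ 1/K², so P_cr,new = P_cr,old × (K_old/K_new)² = 614 × (0.5/0.7)²
= 614 × 0.5102 = 313 kN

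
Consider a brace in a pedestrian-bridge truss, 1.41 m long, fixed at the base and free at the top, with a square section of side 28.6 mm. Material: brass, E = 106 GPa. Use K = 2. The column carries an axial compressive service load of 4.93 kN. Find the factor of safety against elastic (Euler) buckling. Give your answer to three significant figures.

I = a⁴/12 = 28.6⁴/12 = 5.575×10^4 mm⁴
I = 5.575×10^4 mm⁴ = 5.575×10^-8 m⁴
Effective length L_e = K·L = 2 × 1.41 = 2.820 m
P_cr = π²EI / L_e² = π² × 106×10⁹ × 5.575×10^-8 / 2.820² = 7.335×10^3 N
Factor of safety n = P_cr / P = 7.3348 / 4.93 = 1.49

n ≈ 1.49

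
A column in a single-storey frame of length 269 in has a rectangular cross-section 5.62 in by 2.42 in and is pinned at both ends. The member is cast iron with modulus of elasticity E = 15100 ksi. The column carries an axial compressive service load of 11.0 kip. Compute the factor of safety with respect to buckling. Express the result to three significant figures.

Buckling occurs about the weak axis: I_min = h·b³/12 with b = 2.42 in (the shorter side).
I_min = 5.62×2.42³/12 = 6.637 in⁴
Effective length L_e = K·L = 1 × 269 = 269.0 in
P_cr = π²EI / L_e² = π² × 15100×10³ × 6.637 / 269.0² = 1.367×10^4 lb
Factor of safety n = P_cr / P = 13.670 / 11.0 = 1.24

n ≈ 1.24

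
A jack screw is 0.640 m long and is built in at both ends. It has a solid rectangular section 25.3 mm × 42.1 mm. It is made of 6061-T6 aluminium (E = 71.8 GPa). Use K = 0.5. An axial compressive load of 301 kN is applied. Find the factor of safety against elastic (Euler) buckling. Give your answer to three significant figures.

Buckling occurs about the weak axis: I_min = h·b³/12 with b = 25.3 mm (the shorter side).
I_min = 42.1×25.3³/12 = 5.681×10^4 mm⁴
I = 5.681×10^4 mm⁴ = 5.681×10^-8 m⁴
Effective length L_e = K·L = 0.5 × 0.640 = 0.3200 m
P_cr = π²EI / L_e² = π² × 71.8×10⁹ × 5.681×10^-8 / 0.3200² = 3.932×10^5 N
Factor of safety n = P_cr / P = 393.18 / 301 = 1.31

n ≈ 1.31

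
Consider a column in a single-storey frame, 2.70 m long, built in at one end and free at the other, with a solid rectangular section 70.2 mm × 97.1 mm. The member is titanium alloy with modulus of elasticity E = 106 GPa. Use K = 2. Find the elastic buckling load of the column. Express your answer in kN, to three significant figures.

Buckling occurs about the weak axis: I_min = h·b³/12 with b = 70.2 mm (the shorter side).
I_min = 97.1×70.2³/12 = 2.799×10^6 mm⁴
I = 2.799×10^6 mm⁴ = 2.799×10^-6 m⁴
Effective length L_e = K·L = 2 × 2.70 = 5.400 m
P_cr = π²EI / L_e² = π² × 106×10⁹ × 2.799×10^-6 / 5.400² = 1.004×10^5 N

P_cr ≈ 100 kN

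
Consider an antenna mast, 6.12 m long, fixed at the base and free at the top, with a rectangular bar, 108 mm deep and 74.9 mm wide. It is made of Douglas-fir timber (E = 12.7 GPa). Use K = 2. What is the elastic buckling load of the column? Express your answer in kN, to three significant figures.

Buckling occurs about the weak axis: I_min = h·b³/12 with b = 74.9 mm (the shorter side).
I_min = 108×74.9³/12 = 3.782×10^6 mm⁴
I = 3.782×10^6 mm⁴ = 3.782×10^-6 m⁴
Effective length L_e = K·L = 2 × 6.12 = 12.24 m
P_cr = π²EI / L_e² = π² × 12.7×10⁹ × 3.782×10^-6 / 12.24² = 3.164×10^3 N

P_cr ≈ 3.16 kN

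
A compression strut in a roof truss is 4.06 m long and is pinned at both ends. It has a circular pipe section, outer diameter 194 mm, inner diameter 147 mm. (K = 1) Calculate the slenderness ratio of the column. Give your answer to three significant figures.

λ ≈ 66.7

d_o = 194 mm, d_i = 147 mm
I = π(d_o⁴ − d_i⁴)/64 = π(194⁴ − 147.0⁴)/64 = 4.661×10^7 mm⁴
A = 1.259×10^4 mm²;  r_min = √(I/A) = √(4.661×10^7/1.259×10^4) = 60.85 mm
L_e = K·L = 1 × 4.06 m = 4.060 m = 4060.0 mm
λ = L_e / r_min = 4060.0 / 60.85 = 66.7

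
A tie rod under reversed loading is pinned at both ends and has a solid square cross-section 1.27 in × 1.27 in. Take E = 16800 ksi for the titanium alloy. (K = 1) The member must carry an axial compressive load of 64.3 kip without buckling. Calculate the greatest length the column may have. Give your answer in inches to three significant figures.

L_max ≈ 23.6 in

I = a⁴/12 = 1.27⁴/12 = 0.2168 in⁴
At the buckling limit P_cr = P = 6.430×10^4 lb
From P_cr = π²EI/(K·L)²:  L = (1/K)·√(π²EI/P_cr) = (1/1)·√(π²×1.68×10^7×0.2168/6.430×10^4)
L = 23.6 in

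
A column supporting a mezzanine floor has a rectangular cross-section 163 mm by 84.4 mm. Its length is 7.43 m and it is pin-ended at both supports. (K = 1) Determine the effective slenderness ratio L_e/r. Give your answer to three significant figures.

λ ≈ 305

Buckling occurs about the weak axis: I_min = h·b³/12 with b = 84.4 mm (the shorter side).
I_min = 163×84.4³/12 = 8.166×10^6 mm⁴
A = 1.376×10^4 mm²;  r_min = √(I/A) = √(8.166×10^6/1.376×10^4) = 24.36 mm
L_e = K·L = 1 × 7.43 m = 7.430 m = 7430.0 mm
λ = L_e / r_min = 7430.0 / 24.36 = 305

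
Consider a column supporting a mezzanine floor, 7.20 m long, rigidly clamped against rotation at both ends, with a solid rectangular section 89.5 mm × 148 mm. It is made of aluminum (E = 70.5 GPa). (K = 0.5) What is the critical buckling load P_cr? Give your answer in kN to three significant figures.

P_cr ≈ 475 kN

Buckling occurs about the weak axis: I_min = h·b³/12 with b = 89.5 mm (the shorter side).
I_min = 148×89.5³/12 = 8.842×10^6 mm⁴
I = 8.842×10^6 mm⁴ = 8.842×10^-6 m⁴
Effective length L_e = K·L = 0.5 × 7.20 = 3.600 m
P_cr = π²EI / L_e² = π² × 70.5×10⁹ × 8.842×10^-6 / 3.600² = 4.747×10^5 N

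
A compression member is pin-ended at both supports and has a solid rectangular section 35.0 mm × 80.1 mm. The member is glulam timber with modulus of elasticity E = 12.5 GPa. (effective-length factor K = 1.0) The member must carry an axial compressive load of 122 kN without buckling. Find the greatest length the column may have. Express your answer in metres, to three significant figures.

Buckling occurs about the weak axis: I_min = h·b³/12 with b = 35.0 mm (the shorter side).
I_min = 80.1×35.0³/12 = 2.862×10^5 mm⁴
I = 2.862×10^-7 m⁴
At the buckling limit P_cr = P = 1.220×10^5 N
From P_cr = π²EI/(K·L)²:  L = (1/K)·√(π²EI/P_cr) = (1/1)·√(π²×1.25×10^10×2.862×10^-7/1.220×10^5)
L = 0.538 m

L_max ≈ 0.538 m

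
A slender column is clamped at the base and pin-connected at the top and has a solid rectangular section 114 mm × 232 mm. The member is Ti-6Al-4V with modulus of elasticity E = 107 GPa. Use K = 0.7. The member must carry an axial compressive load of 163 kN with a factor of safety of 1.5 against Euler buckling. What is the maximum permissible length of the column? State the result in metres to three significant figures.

L_max ≈ 15.9 m

Buckling occurs about the weak axis: I_min = h·b³/12 with b = 114 mm (the shorter side).
I_min = 232×114³/12 = 2.864×10^7 mm⁴
I = 2.864×10^-5 m⁴
Required critical load P_cr = n·P = 1.5 × 163 = 244.5 kN = 2.445×10^5 N
From P_cr = π²EI/(K·L)²:  L = (1/K)·√(π²EI/P_cr) = (1/0.7)·√(π²×1.07×10^11×2.864×10^-5/2.445×10^5)
L = 15.9 m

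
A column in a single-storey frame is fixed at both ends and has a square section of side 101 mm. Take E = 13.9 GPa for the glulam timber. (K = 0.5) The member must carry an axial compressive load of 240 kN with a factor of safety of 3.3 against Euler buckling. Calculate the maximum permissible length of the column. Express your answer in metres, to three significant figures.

L_max ≈ 2.45 m

I = a⁴/12 = 101⁴/12 = 8.672×10^6 mm⁴
I = 8.672×10^-6 m⁴
Required critical load P_cr = n·P = 3.3 × 240 = 792.0 kN = 7.920×10^5 N
From P_cr = π²EI/(K·L)²:  L = (1/K)·√(π²EI/P_cr) = (1/0.5)·√(π²×1.39×10^10×8.672×10^-6/7.920×10^5)
L = 2.45 m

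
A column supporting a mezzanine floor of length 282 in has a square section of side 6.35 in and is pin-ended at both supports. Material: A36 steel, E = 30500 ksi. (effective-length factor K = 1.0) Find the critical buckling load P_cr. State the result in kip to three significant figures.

P_cr ≈ 513 kip

I = a⁴/12 = 6.35⁴/12 = 135.5 in⁴
Effective length L_e = K·L = 1 × 282 = 282.0 in
P_cr = π²EI / L_e² = π² × 30500×10³ × 135.5 / 282.0² = 5.129×10^5 lb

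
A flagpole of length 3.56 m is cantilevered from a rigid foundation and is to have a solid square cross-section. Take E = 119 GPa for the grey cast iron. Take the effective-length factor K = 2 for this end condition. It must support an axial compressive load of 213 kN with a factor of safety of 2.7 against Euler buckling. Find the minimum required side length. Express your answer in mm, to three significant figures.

Required P_cr = n·P = 2.7 × 213 = 575.1 kN
L_e = K·L = 2 × 3.56 = 7.120 m
Required I = P_cr·L_e²/(π²E) = 5.751×10^5 × 7.120² / (π² × 1.19×10^11) = 2.482×10^-5 m⁴
I_req = 2.482×10^7 mm⁴
Solid square: I = a⁴/12  ⇒  a = (12I)^(1/4) = (12×2.482×10^7)^(1/4) = 131 mm

a ≈ 131 mm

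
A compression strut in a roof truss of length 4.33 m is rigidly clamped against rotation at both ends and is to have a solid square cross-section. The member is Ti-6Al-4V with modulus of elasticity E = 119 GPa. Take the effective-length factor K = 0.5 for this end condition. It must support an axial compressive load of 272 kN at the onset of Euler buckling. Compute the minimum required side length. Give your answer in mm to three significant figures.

L_e = K·L = 0.5 × 4.33 = 2.165 m
Required I = P_cr·L_e²/(π²E) = 2.720×10^5 × 2.165² / (π² × 1.19×10^11) = 1.086×10^-6 m⁴
I_req = 1.086×10^6 mm⁴
Solid square: I = a⁴/12  ⇒  a = (12I)^(1/4) = (12×1.086×10^6)^(1/4) = 60.1 mm

a ≈ 60.1 mm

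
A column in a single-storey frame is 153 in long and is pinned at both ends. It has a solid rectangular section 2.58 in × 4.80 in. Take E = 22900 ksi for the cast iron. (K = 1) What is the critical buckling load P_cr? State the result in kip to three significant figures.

Buckling occurs about the weak axis: I_min = h·b³/12 with b = 2.58 in (the shorter side).
I_min = 4.80×2.58³/12 = 6.869 in⁴
Effective length L_e = K·L = 1 × 153 = 153.0 in
P_cr = π²EI / L_e² = π² × 22900×10³ × 6.869 / 153.0² = 6.632×10^4 lb

P_cr ≈ 66.3 kip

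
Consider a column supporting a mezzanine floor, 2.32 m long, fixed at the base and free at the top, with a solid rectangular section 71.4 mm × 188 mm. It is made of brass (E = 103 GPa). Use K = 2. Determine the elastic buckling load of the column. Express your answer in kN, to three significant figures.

Buckling occurs about the weak axis: I_min = h·b³/12 with b = 71.4 mm (the shorter side).
I_min = 188×71.4³/12 = 5.703×10^6 mm⁴
I = 5.703×10^6 mm⁴ = 5.703×10^-6 m⁴
Effective length L_e = K·L = 2 × 2.32 = 4.640 m
P_cr = π²EI / L_e² = π² × 103×10⁹ × 5.703×10^-6 / 4.640² = 2.693×10^5 N

P_cr ≈ 269 kN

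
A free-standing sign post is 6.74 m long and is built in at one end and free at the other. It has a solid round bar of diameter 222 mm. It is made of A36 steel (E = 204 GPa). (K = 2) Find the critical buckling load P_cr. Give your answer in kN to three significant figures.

P_cr ≈ 1320 kN

I = πd⁴/64 = π×222⁴/64 = 1.192×10^8 mm⁴
I = 1.192×10^8 mm⁴ = 1.192×10^-4 m⁴
Effective length L_e = K·L = 2 × 6.74 = 13.48 m
P_cr = π²EI / L_e² = π² × 204×10⁹ × 1.192×10^-4 / 13.48² = 1.321×10^6 N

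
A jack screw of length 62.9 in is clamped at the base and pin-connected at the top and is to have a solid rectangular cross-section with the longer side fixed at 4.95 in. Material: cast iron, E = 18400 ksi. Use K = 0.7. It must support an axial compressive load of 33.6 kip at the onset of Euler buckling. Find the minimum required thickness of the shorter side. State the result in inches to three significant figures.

L_e = K·L = 0.7 × 62.9 = 44.03 in
Required I = P_cr·L_e²/(π²E) = 3.360×10^4 × 44.03² / (π² × 1.84×10^7) = 0.3587 in⁴
Rectangle, weak axis: I_min = h·b³/12 with h = 4.95 in fixed  ⇒  b = (12I/h)^(1/3) = 0.954 in

b ≈ 0.954 in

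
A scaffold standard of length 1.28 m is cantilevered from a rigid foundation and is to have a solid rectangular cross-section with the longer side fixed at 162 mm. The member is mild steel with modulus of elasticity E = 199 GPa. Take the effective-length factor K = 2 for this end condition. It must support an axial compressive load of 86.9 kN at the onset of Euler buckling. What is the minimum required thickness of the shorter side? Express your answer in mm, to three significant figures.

L_e = K·L = 2 × 1.28 = 2.560 m
Required I = P_cr·L_e²/(π²E) = 8.690×10^4 × 2.560² / (π² × 1.99×10^11) = 2.900×10^-7 m⁴
I_req = 2.900×10^5 mm⁴
Rectangle, weak axis: I_min = h·b³/12 with h = 162 mm fixed  ⇒  b = (12I/h)^(1/3) = 27.8 mm

b ≈ 27.8 mm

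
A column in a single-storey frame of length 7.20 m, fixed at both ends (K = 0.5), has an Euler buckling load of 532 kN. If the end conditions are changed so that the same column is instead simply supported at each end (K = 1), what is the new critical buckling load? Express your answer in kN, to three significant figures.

P_cr ≈ 133 kN

P_cr ∝ 1/K², so P_cr,new = P_cr,old × (K_old/K_new)² = 532 × (0.5/1)²
= 532 × 0.2500 = 133 kN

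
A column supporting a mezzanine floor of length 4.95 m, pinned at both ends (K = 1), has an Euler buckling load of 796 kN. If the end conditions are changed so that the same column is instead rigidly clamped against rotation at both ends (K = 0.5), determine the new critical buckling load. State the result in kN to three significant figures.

P_cr ≈ 3180 kN

P_cr ∝ 1/K², so P_cr,new = P_cr,old × (K_old/K_new)² = 796 × (1/0.5)²
= 796 × 4.000 = 3180 kN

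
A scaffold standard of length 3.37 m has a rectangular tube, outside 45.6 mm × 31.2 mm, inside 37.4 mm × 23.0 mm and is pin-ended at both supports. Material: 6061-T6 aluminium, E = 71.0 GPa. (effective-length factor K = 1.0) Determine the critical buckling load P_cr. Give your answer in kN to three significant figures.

Weak-axis I_min = (h_o·b_o³ − h_i·b_i³)/12 with b_o = 31.2, b_i = 23.00 mm (shorter outer/inner sides).
I_min = (45.6×31.2³ − 37.40×23.00³)/12 = 7.749×10^4 mm⁴
I = 7.749×10^4 mm⁴ = 7.749×10^-8 m⁴
Effective length L_e = K·L = 1 × 3.37 = 3.370 m
P_cr = π²EI / L_e² = π² × 71.0×10⁹ × 7.749×10^-8 / 3.370² = 4.781×10^3 N

P_cr ≈ 4.78 kN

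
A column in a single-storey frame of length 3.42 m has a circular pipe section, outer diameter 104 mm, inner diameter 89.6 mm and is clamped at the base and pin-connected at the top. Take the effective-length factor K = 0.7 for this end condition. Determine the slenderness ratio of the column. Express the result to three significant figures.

d_o = 104 mm, d_i = 89.6 mm
I = π(d_o⁴ − d_i⁴)/64 = π(104⁴ − 89.60⁴)/64 = 2.579×10^6 mm⁴
A = 2.190×10^3 mm²;  r_min = √(I/A) = √(2.579×10^6/2.190×10^3) = 34.32 mm
L_e = K·L = 0.7 × 3.42 m = 2.394 m = 2394.0 mm
λ = L_e / r_min = 2394.0 / 34.32 = 69.8

λ ≈ 69.8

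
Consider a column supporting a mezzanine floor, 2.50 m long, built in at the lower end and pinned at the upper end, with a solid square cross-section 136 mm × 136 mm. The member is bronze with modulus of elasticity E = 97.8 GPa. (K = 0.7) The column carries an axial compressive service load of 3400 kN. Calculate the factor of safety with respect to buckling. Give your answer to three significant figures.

I = a⁴/12 = 136⁴/12 = 2.851×10^7 mm⁴
I = 2.851×10^7 mm⁴ = 2.851×10^-5 m⁴
Effective length L_e = K·L = 0.7 × 2.50 = 1.750 m
P_cr = π²EI / L_e² = π² × 97.8×10⁹ × 2.851×10^-5 / 1.750² = 8.985×10^6 N
Factor of safety n = P_cr / P = 8985.4 / 3400 = 2.64

n ≈ 2.64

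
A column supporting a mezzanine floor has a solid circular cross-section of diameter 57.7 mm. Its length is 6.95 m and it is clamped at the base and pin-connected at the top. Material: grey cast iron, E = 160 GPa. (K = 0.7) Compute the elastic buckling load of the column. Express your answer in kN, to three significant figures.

I = πd⁴/64 = π×57.7⁴/64 = 5.441×10^5 mm⁴
I = 5.441×10^5 mm⁴ = 5.441×10^-7 m⁴
Effective length L_e = K·L = 0.7 × 6.95 = 4.865 m
P_cr = π²EI / L_e² = π² × 160×10⁹ × 5.441×10^-7 / 4.865² = 3.630×10^4 N

P_cr ≈ 36.3 kN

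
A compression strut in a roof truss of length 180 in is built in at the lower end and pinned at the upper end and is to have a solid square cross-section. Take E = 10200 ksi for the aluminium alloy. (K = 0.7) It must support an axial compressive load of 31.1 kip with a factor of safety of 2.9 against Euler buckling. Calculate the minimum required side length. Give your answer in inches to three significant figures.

Required P_cr = n·P = 2.9 × 31.1 = 90.19 kip
L_e = K·L = 0.7 × 180 = 126.0 in
Required I = P_cr·L_e²/(π²E) = 9.019×10^4 × 126.0² / (π² × 1.02×10^7) = 14.22 in⁴
Solid square: I = a⁴/12  ⇒  a = (12I)^(1/4) = (12×14.22)^(1/4) = 3.61 in

a ≈ 3.61 in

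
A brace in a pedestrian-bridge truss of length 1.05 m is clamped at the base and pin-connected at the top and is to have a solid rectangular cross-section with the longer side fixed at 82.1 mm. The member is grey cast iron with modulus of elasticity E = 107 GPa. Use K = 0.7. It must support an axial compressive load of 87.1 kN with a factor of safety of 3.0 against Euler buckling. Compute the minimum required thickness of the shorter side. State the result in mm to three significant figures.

b ≈ 26.9 mm

Required P_cr = n·P = 3.0 × 87.1 = 261.3 kN
L_e = K·L = 0.7 × 1.05 = 0.7350 m
Required I = P_cr·L_e²/(π²E) = 2.613×10^5 × 0.7350² / (π² × 1.07×10^11) = 1.337×10^-7 m⁴
I_req = 1.337×10^5 mm⁴
Rectangle, weak axis: I_min = h·b³/12 with h = 82.1 mm fixed  ⇒  b = (12I/h)^(1/3) = 26.9 mm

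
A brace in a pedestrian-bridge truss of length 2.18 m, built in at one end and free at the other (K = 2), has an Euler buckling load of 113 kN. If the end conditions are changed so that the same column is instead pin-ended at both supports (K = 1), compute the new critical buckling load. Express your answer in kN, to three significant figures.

P_cr ≈ 452 kN

P_cr ∝ 1/K², so P_cr,new = P_cr,old × (K_old/K_new)² = 113 × (2/1)²
= 113 × 4.000 = 452 kN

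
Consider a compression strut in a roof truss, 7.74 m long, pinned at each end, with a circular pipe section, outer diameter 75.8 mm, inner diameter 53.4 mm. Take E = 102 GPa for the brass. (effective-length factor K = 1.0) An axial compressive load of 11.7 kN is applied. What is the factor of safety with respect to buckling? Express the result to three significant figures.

d_o = 75.8 mm, d_i = 53.4 mm
I = π(d_o⁴ − d_i⁴)/64 = π(75.8⁴ − 53.40⁴)/64 = 1.221×10^6 mm⁴
I = 1.221×10^6 mm⁴ = 1.221×10^-6 m⁴
Effective length L_e = K·L = 1 × 7.74 = 7.740 m
P_cr = π²EI / L_e² = π² × 102×10⁹ × 1.221×10^-6 / 7.740² = 2.052×10^4 N
Factor of safety n = P_cr / P = 20.524 / 11.7 = 1.75

n ≈ 1.75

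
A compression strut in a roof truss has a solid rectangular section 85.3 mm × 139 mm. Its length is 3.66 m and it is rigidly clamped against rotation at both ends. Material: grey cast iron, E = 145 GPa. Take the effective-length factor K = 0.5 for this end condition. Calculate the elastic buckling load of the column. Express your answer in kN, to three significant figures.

P_cr ≈ 3070 kN

Buckling occurs about the weak axis: I_min = h·b³/12 with b = 85.3 mm (the shorter side).
I_min = 139×85.3³/12 = 7.189×10^6 mm⁴
I = 7.189×10^6 mm⁴ = 7.189×10^-6 m⁴
Effective length L_e = K·L = 0.5 × 3.66 = 1.830 m
P_cr = π²EI / L_e² = π² × 145×10⁹ × 7.189×10^-6 / 1.830² = 3.072×10^6 N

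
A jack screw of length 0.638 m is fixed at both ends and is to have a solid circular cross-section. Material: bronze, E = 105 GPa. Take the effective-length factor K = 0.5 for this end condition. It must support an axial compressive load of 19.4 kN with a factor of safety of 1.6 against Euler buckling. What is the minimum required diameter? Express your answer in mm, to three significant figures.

Required P_cr = n·P = 1.6 × 19.4 = 31.04 kN
L_e = K·L = 0.5 × 0.638 = 0.3190 m
Required I = P_cr·L_e²/(π²E) = 3.104×10^4 × 0.3190² / (π² × 1.05×10^11) = 3.048×10^-9 m⁴
I_req = 3.048×10^3 mm⁴
Solid circle: I = πd⁴/64  ⇒  d = (64I/π)^(1/4) = (64×3.048×10^3/π)^(1/4) = 15.8 mm

d ≈ 15.8 mm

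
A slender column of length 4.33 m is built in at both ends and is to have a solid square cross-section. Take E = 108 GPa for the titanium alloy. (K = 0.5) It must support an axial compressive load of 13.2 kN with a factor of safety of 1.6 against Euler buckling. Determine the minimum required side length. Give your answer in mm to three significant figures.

Required P_cr = n·P = 1.6 × 13.2 = 21.12 kN
L_e = K·L = 0.5 × 4.33 = 2.165 m
Required I = P_cr·L_e²/(π²E) = 2.112×10^4 × 2.165² / (π² × 1.08×10^11) = 9.287×10^-8 m⁴
I_req = 9.287×10^4 mm⁴
Solid square: I = a⁴/12  ⇒  a = (12I)^(1/4) = (12×9.287×10^4)^(1/4) = 32.5 mm

a ≈ 32.5 mm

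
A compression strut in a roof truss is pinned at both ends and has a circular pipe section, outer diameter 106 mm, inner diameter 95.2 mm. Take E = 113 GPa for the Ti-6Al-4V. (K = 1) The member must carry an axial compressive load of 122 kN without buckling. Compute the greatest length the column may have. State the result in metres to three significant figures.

L_max ≈ 4.45 m

d_o = 106 mm, d_i = 95.2 mm
I = π(d_o⁴ − d_i⁴)/64 = π(106⁴ − 95.20⁴)/64 = 2.165×10^6 mm⁴
I = 2.165×10^-6 m⁴
At the buckling limit P_cr = P = 1.220×10^5 N
From P_cr = π²EI/(K·L)²:  L = (1/K)·√(π²EI/P_cr) = (1/1)·√(π²×1.13×10^11×2.165×10^-6/1.220×10^5)
L = 4.45 m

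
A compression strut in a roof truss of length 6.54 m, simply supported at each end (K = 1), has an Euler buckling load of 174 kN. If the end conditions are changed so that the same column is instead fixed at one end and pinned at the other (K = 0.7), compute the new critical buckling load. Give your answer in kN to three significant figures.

P_cr ∝ 1/K², so P_cr,new = P_cr,old × (K_old/K_new)² = 174 × (1/0.7)²
= 174 × 2.041 = 355 kN

P_cr ≈ 355 kN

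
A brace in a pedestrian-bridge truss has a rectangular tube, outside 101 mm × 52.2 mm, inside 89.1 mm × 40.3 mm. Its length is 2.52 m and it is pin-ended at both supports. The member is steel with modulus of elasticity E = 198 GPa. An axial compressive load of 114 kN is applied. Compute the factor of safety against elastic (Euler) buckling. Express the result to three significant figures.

n ≈ 1.92

Weak-axis I_min = (h_o·b_o³ − h_i·b_i³)/12 with b_o = 52.2, b_i = 40.30 mm (shorter outer/inner sides).
I_min = (101×52.2³ − 89.10×40.30³)/12 = 7.112×10^5 mm⁴
I = 7.112×10^5 mm⁴ = 7.112×10^-7 m⁴
Effective length L_e = K·L = 1 × 2.52 = 2.520 m
P_cr = π²EI / L_e² = π² × 198×10⁹ × 7.112×10^-7 / 2.520² = 2.189×10^5 N
Factor of safety n = P_cr / P = 218.85 / 114 = 1.92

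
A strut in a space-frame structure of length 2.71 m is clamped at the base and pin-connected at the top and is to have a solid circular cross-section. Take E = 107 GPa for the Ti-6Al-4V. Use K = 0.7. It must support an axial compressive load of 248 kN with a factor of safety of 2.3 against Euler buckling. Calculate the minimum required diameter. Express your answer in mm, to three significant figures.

d ≈ 79.3 mm

Required P_cr = n·P = 2.3 × 248 = 570.4 kN
L_e = K·L = 0.7 × 2.71 = 1.897 m
Required I = P_cr·L_e²/(π²E) = 5.704×10^5 × 1.897² / (π² × 1.07×10^11) = 1.944×10^-6 m⁴
I_req = 1.944×10^6 mm⁴
Solid circle: I = πd⁴/64  ⇒  d = (64I/π)^(1/4) = (64×1.944×10^6/π)^(1/4) = 79.3 mm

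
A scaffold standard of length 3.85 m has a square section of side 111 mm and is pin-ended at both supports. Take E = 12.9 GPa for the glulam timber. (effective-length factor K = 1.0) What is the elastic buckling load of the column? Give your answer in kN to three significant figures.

P_cr ≈ 109 kN

I = a⁴/12 = 111⁴/12 = 1.265×10^7 mm⁴
I = 1.265×10^7 mm⁴ = 1.265×10^-5 m⁴
Effective length L_e = K·L = 1 × 3.85 = 3.850 m
P_cr = π²EI / L_e² = π² × 12.9×10⁹ × 1.265×10^-5 / 3.850² = 1.087×10^5 N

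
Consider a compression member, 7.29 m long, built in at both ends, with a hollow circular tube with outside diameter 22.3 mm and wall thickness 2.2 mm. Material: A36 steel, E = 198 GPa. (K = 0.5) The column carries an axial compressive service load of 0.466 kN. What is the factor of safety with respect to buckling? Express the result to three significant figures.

n ≈ 2.24

Inner diameter d_i = 22.3 − 2×2.2 = 17.90 mm
I = π(d_o⁴ − d_i⁴)/64 = π(22.3⁴ − 17.90⁴)/64 = 7.100×10^3 mm⁴
I = 7.100×10^3 mm⁴ = 7.100×10^-9 m⁴
Effective length L_e = K·L = 0.5 × 7.29 = 3.645 m
P_cr = π²EI / L_e² = π² × 198×10⁹ × 7.100×10^-9 / 3.645² = 1.044×10^3 N
Factor of safety n = P_cr / P = 1.0443 / 0.466 = 2.24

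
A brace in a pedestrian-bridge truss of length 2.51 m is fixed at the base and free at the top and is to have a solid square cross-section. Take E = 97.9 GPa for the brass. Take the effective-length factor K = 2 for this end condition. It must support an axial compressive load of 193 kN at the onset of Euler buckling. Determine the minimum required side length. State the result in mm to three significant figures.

a ≈ 88.2 mm

L_e = K·L = 2 × 2.51 = 5.020 m
Required I = P_cr·L_e²/(π²E) = 1.930×10^5 × 5.020² / (π² × 9.79×10^10) = 5.034×10^-6 m⁴
I_req = 5.034×10^6 mm⁴
Solid square: I = a⁴/12  ⇒  a = (12I)^(1/4) = (12×5.034×10^6)^(1/4) = 88.2 mm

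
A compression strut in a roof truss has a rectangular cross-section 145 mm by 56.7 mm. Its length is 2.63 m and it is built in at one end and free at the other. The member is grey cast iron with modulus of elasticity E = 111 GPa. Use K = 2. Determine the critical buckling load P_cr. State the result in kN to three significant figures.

P_cr ≈ 87.2 kN

Buckling occurs about the weak axis: I_min = h·b³/12 with b = 56.7 mm (the shorter side).
I_min = 145×56.7³/12 = 2.203×10^6 mm⁴
I = 2.203×10^6 mm⁴ = 2.203×10^-6 m⁴
Effective length L_e = K·L = 2 × 2.63 = 5.260 m
P_cr = π²EI / L_e² = π² × 111×10⁹ × 2.203×10^-6 / 5.260² = 8.721×10^4 N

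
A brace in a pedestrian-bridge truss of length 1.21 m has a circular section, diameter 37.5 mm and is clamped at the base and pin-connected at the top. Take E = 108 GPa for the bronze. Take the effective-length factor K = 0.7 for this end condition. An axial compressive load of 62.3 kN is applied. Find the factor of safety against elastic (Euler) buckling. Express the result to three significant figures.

I = πd⁴/64 = π×37.5⁴/64 = 9.707×10^4 mm⁴
I = 9.707×10^4 mm⁴ = 9.707×10^-8 m⁴
Effective length L_e = K·L = 0.7 × 1.21 = 0.8470 m
P_cr = π²EI / L_e² = π² × 108×10⁹ × 9.707×10^-8 / 0.8470² = 1.442×10^5 N
Factor of safety n = P_cr / P = 144.23 / 62.3 = 2.32

n ≈ 2.32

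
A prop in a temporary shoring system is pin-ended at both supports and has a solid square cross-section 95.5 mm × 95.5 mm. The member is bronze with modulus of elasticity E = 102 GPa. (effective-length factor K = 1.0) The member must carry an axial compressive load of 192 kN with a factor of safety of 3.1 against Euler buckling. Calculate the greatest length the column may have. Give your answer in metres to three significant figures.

I = a⁴/12 = 95.5⁴/12 = 6.932×10^6 mm⁴
I = 6.932×10^-6 m⁴
Required critical load P_cr = n·P = 3.1 × 192 = 595.2 kN = 5.952×10^5 N
From P_cr = π²EI/(K·L)²:  L = (1/K)·√(π²EI/P_cr) = (1/1)·√(π²×1.02×10^11×6.932×10^-6/5.952×10^5)
L = 3.42 m

L_max ≈ 3.42 m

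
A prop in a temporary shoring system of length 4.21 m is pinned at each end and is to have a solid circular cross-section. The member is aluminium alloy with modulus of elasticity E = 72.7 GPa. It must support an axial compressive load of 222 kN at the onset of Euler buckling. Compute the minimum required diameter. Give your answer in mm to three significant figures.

d ≈ 103 mm

L_e = K·L = 1 × 4.21 = 4.210 m
Required I = P_cr·L_e²/(π²E) = 2.220×10^5 × 4.210² / (π² × 7.27×10^10) = 5.484×10^-6 m⁴
I_req = 5.484×10^6 mm⁴
Solid circle: I = πd⁴/64  ⇒  d = (64I/π)^(1/4) = (64×5.484×10^6/π)^(1/4) = 103 mm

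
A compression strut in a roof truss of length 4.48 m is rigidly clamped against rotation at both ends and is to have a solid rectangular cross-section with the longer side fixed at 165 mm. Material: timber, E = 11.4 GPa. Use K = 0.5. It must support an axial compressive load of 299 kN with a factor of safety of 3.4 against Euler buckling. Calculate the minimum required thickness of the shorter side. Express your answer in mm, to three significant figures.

b ≈ 149 mm

Required P_cr = n·P = 3.4 × 299 = 1017 kN
L_e = K·L = 0.5 × 4.48 = 2.240 m
Required I = P_cr·L_e²/(π²E) = 1.017×10^6 × 2.240² / (π² × 1.14×10^10) = 4.534×10^-5 m⁴
I_req = 4.534×10^7 mm⁴
Rectangle, weak axis: I_min = h·b³/12 with h = 165 mm fixed  ⇒  b = (12I/h)^(1/3) = 149 mm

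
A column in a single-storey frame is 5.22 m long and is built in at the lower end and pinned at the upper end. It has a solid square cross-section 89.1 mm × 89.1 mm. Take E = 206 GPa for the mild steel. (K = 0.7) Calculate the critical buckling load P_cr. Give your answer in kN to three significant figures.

I = a⁴/12 = 89.1⁴/12 = 5.252×10^6 mm⁴
I = 5.252×10^6 mm⁴ = 5.252×10^-6 m⁴
Effective length L_e = K·L = 0.7 × 5.22 = 3.654 m
P_cr = π²EI / L_e² = π² × 206×10⁹ × 5.252×10^-6 / 3.654² = 7.998×10^5 N

P_cr ≈ 800 kN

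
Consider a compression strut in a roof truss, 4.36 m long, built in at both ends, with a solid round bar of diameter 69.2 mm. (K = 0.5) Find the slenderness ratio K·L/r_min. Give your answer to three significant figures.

For a solid circle r = d/4 = 69.2/4 = 17.30 mm
L_e = K·L = 0.5 × 4.36 m = 2.180 m = 2180.0 mm
λ = L_e / r_min = 2180.0 / 17.30 = 126

λ ≈ 126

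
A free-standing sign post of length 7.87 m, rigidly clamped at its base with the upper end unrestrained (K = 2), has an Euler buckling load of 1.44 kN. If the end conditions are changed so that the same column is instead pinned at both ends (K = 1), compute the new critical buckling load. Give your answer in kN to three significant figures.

P_cr ∝ 1/K², so P_cr,new = P_cr,old × (K_old/K_new)² = 1.44 × (2/1)²
= 1.44 × 4.000 = 5.76 kN

P_cr ≈ 5.76 kN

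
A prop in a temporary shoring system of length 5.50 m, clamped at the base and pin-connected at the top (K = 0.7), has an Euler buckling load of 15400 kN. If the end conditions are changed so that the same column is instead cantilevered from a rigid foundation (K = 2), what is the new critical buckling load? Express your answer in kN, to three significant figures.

P_cr ≈ 1890 kN

P_cr ∝ 1/K², so P_cr,new = P_cr,old × (K_old/K_new)² = 15400 × (0.7/2)²
= 15400 × 0.1225 = 1890 kN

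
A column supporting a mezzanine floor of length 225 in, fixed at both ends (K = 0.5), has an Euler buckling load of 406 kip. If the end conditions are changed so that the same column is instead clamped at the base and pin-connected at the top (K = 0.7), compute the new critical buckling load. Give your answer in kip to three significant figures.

P_cr ∝ 1/K², so P_cr,new = P_cr,old × (K_old/K_new)² = 406 × (0.5/0.7)²
= 406 × 0.5102 = 207 kip

P_cr ≈ 207 kip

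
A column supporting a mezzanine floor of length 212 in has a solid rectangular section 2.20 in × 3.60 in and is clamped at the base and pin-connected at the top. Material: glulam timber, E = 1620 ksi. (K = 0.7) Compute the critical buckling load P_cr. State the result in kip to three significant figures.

Buckling occurs about the weak axis: I_min = h·b³/12 with b = 2.20 in (the shorter side).
I_min = 3.60×2.20³/12 = 3.194 in⁴
Effective length L_e = K·L = 0.7 × 212 = 148.4 in
P_cr = π²EI / L_e² = π² × 1620×10³ × 3.194 / 148.4² = 2.319×10^3 lb

P_cr ≈ 2.32 kip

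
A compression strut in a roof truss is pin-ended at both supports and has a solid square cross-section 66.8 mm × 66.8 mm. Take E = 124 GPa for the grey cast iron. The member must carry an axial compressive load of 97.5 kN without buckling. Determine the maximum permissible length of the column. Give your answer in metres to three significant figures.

L_max ≈ 4.56 m

I = a⁴/12 = 66.8⁴/12 = 1.659×10^6 mm⁴
I = 1.659×10^-6 m⁴
At the buckling limit P_cr = P = 9.750×10^4 N
From P_cr = π²EI/(K·L)²:  L = (1/K)·√(π²EI/P_cr) = (1/1)·√(π²×1.24×10^11×1.659×10^-6/9.750×10^4)
L = 4.56 m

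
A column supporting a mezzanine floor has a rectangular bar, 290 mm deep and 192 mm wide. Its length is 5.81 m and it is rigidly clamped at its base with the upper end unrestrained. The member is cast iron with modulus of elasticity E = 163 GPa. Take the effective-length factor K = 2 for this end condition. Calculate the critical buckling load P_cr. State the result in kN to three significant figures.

P_cr ≈ 2040 kN

Buckling occurs about the weak axis: I_min = h·b³/12 with b = 192 mm (the shorter side).
I_min = 290×192³/12 = 1.710×10^8 mm⁴
I = 1.710×10^8 mm⁴ = 1.710×10^-4 m⁴
Effective length L_e = K·L = 2 × 5.81 = 11.62 m
P_cr = π²EI / L_e² = π² × 163×10⁹ × 1.710×10^-4 / 11.62² = 2.038×10^6 N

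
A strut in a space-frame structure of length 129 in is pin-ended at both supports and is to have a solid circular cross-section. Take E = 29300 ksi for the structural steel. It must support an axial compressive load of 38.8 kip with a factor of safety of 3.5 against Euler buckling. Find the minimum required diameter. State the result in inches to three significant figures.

Required P_cr = n·P = 3.5 × 38.8 = 135.8 kip
L_e = K·L = 1 × 129 = 129.0 in
Required I = P_cr·L_e²/(π²E) = 1.358×10^5 × 129.0² / (π² × 2.93×10^7) = 7.815 in⁴
Solid circle: I = πd⁴/64  ⇒  d = (64I/π)^(1/4) = (64×7.815/π)^(1/4) = 3.55 in

d ≈ 3.55 in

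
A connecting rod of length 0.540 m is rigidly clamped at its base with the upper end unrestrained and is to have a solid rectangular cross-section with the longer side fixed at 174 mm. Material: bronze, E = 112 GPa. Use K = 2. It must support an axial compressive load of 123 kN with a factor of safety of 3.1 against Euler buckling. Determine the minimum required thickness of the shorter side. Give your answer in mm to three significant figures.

b ≈ 30.3 mm

Required P_cr = n·P = 3.1 × 123 = 381.3 kN
L_e = K·L = 2 × 0.540 = 1.080 m
Required I = P_cr·L_e²/(π²E) = 3.813×10^5 × 1.080² / (π² × 1.12×10^11) = 4.023×10^-7 m⁴
I_req = 4.023×10^5 mm⁴
Rectangle, weak axis: I_min = h·b³/12 with h = 174 mm fixed  ⇒  b = (12I/h)^(1/3) = 30.3 mm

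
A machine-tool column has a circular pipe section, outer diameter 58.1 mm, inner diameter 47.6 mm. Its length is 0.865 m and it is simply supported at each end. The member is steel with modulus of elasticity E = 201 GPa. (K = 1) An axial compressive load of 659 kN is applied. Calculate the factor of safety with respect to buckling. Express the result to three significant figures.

d_o = 58.1 mm, d_i = 47.6 mm
I = π(d_o⁴ − d_i⁴)/64 = π(58.1⁴ − 47.60⁴)/64 = 3.073×10^5 mm⁴
I = 3.073×10^5 mm⁴ = 3.073×10^-7 m⁴
Effective length L_e = K·L = 1 × 0.865 = 0.8650 m
P_cr = π²EI / L_e² = π² × 201×10⁹ × 3.073×10^-7 / 0.8650² = 8.149×10^5 N
Factor of safety n = P_cr / P = 814.86 / 659 = 1.24

n ≈ 1.24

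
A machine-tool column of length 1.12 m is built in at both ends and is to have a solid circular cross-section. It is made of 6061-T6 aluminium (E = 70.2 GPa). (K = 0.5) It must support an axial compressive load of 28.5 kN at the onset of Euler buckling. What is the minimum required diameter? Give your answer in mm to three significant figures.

d ≈ 22.6 mm

L_e = K·L = 0.5 × 1.12 = 0.5600 m
Required I = P_cr·L_e²/(π²E) = 2.850×10^4 × 0.5600² / (π² × 7.02×10^10) = 1.290×10^-8 m⁴
I_req = 1.290×10^4 mm⁴
Solid circle: I = πd⁴/64  ⇒  d = (64I/π)^(1/4) = (64×1.290×10^4/π)^(1/4) = 22.6 mm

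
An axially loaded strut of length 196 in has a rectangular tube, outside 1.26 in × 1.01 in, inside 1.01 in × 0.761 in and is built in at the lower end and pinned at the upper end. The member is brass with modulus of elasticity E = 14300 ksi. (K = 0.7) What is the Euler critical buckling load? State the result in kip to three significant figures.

P_cr ≈ 0.533 kip

Weak-axis I_min = (h_o·b_o³ − h_i·b_i³)/12 with b_o = 1.01, b_i = 0.7610 in (shorter outer/inner sides).
I_min = (1.26×1.01³ − 1.010×0.7610³)/12 = 7.109×10^-2 in⁴
Effective length L_e = K·L = 0.7 × 196 = 137.2 in
P_cr = π²EI / L_e² = π² × 14300×10³ × 7.109×10^-2 / 137.2² = 533.0 lb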